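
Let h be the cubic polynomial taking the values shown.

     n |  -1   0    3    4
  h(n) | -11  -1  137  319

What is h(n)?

Write h(n) = an^3 + bn^2 + cn + d. Substituting each data point gives a linear system:
  -a + b - c + d = -11
  d = -1
  27a + 9b + 3c + d = 137
  64a + 16b + 4c + d = 319
Solving the system yields a = 5, b = -1, c = 4, d = -1.
So h(n) = 5n^3 - n^2 + 4n - 1.
Check: h(0) = -1. ✓

h(n) = 5n^3 - n^2 + 4n - 1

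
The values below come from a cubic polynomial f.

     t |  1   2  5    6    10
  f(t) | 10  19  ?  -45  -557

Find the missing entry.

The 4 known points determine the degree-3 polynomial uniquely.
Write f(t) = at^3 + bt^2 + ct + d. Substituting each data point gives a linear system:
  a + b + c + d = 10
  8a + 4b + 2c + d = 19
  216a + 36b + 6c + d = -45
  1000a + 100b + 10c + d = -557
Solving the system yields a = -1, b = 4, c = 4, d = 3.
So f(t) = -t³ + 4t² + 4t + 3.
Then f(5) = -2.

-2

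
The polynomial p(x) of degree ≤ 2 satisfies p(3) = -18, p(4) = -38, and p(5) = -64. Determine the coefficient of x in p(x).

Write p(x) = ax^2 + bx + c. Substituting each data point gives a linear system:
  9a + 3b + c = -18
  16a + 4b + c = -38
  25a + 5b + c = -64
Solving the system yields a = -3, b = 1, c = 6.
So p(x) = -3x² + x + 6.
The coefficient of x is 1.

1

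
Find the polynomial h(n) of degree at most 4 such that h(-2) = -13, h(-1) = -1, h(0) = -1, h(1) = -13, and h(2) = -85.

h(n) = -2n^4 - 4n^3 - 4n^2 - 2n - 1

Write h(n) = an^4 + bn^3 + cn^2 + dn + e. Substituting each data point gives a linear system:
  16a - 8b + 4c - 2d + e = -13
  a - b + c - d + e = -1
  e = -1
  a + b + c + d + e = -13
  16a + 8b + 4c + 2d + e = -85
Solving the system yields a = -2, b = -4, c = -4, d = -2, e = -1.
So h(n) = -2n^4 - 4n^3 - 4n^2 - 2n - 1.
Check: h(1) = -13. ✓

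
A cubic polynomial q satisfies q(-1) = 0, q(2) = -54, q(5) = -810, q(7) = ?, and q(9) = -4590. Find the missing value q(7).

The 4 known points determine the degree-3 polynomial uniquely.
Write q(s) = as^3 + bs^2 + cs + d. Substituting each data point gives a linear system:
  -a + b - c + d = 0
  8a + 4b + 2c + d = -54
  125a + 25b + 5c + d = -810
  729a + 81b + 9c + d = -4590
Solving the system yields a = -6, b = -3, c = 3, d = 0.
So q(s) = -6s³ - 3s² + 3s.
Then q(7) = -2184.

-2184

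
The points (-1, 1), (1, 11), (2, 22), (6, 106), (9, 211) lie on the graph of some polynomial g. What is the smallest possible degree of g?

2

Divided differences on the nodes -1, 1, 2, 6, 9:
  order 0: 1  11  22  106  211
  order 1: 5  11  21  35
  order 2: 2  2  2
  order 3: 0  0
  order 4: 0
The order-2 divided differences are all 2 (nonzero) and every higher order vanishes, so the data lies on a polynomial of degree exactly 2.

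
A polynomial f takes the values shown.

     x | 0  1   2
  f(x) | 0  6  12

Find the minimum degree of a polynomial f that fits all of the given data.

Forward differences of the values at x = 0, 1, 2:
  f  : 0  6  12
  Δ  : 6  6
  Δ^2: 0
The first differences are constant (6) and nonzero, while all higher differences vanish, so the minimal degree is 1.

1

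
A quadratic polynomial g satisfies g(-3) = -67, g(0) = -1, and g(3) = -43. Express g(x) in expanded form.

Using the Lagrange interpolation formula with nodes -3, 0, 3:
  L_0(x) = x(x - 3) / 18
  L_1(x) = (x + 3)(x - 3) / -9
  L_2(x) = (x + 3)x / 18
Then g(x) = -67·L_0(x) - 1·L_1(x) - 43·L_2(x).
Expanding and collecting terms gives g(x) = -6x^2 + 4x - 1.
Check: g(0) = -1. ✓

g(x) = -6x^2 + 4x - 1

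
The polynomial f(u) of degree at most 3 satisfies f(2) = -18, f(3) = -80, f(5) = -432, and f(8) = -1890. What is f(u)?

Using the Lagrange interpolation formula with nodes 2, 3, 5, 8:
  L_0(u) = (u - 3)(u - 5)(u - 8) / -18
  L_1(u) = (u - 2)(u - 5)(u - 8) / 10
  L_2(u) = (u - 2)(u - 3)(u - 8) / -18
  L_3(u) = (u - 2)(u - 3)(u - 5) / 90
Then f(u) = -18·L_0(u) - 80·L_1(u) - 432·L_2(u) - 1890·L_3(u).
Expanding and collecting terms gives f(u) = -4u^3 + 2u^2 + 4u - 2.
Check: f(3) = -80. ✓

f(u) = -4u^3 + 2u^2 + 4u - 2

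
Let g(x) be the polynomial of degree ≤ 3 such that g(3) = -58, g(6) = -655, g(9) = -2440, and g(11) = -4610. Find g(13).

-7788

Write g(x) = ax^3 + bx^2 + cx + d. Substituting each data point gives a linear system:
  27a + 9b + 3c + d = -58
  216a + 36b + 6c + d = -655
  729a + 81b + 9c + d = -2440
  1331a + 121b + 11c + d = -4610
Solving the system yields a = -4, b = 6, c = -1, d = -1.
So g(x) = -4x³ + 6x² - x - 1.
Then g(13) = -7788.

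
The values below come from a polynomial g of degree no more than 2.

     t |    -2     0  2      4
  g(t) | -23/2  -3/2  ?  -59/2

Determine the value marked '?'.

-15/2

On equispaced nodes a degree-2 polynomial has vanishing third forward difference, so
  - g(-2) + 3·g(0) - 3·g(2) + g(4) = 0.
Substituting the known values and solving for g(2):
  -3·g(2) = 45/2
  g(2) = -15/2.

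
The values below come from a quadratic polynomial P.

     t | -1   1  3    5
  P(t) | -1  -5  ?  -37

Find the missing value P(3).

On equispaced nodes a degree-2 polynomial has vanishing third forward difference, so
  - P(-1) + 3·P(1) - 3·P(3) + P(5) = 0.
Substituting the known values and solving for P(3):
  -3·P(3) = 51
  P(3) = -17.

-17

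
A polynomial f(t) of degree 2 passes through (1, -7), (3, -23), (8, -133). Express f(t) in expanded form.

f(t) = -2t^2 - 5

Write f(t) = at^2 + bt + c. Substituting each data point gives a linear system:
  a + b + c = -7
  9a + 3b + c = -23
  64a + 8b + c = -133
Solving the system yields a = -2, b = 0, c = -5.
So f(t) = -2t^2 - 5.
Check: f(8) = -133. ✓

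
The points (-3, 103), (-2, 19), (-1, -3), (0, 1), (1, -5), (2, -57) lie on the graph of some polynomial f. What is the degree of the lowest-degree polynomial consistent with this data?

Forward differences of the values at x = -3, -2, -1, 0, 1, 2:
  f  : 103  19  -3  1  -5  -57
  Δ  : -84  -22  4  -6  -52
  Δ^2: 62  26  -10  -46
  Δ^3: -36  -36  -36
  Δ^4: 0  0
  Δ^5: 0
The third differences are constant (-36) and nonzero, while all higher differences vanish, so the minimal degree is 3.

3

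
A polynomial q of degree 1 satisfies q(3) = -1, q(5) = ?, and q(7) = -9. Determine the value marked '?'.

The 2 known points determine the degree-1 polynomial uniquely.
Write q(u) = au + b. Substituting each data point gives a linear system:
  3a + b = -1
  7a + b = -9
Solving the system yields a = -2, b = 5.
So q(u) = -2u + 5.
Then q(5) = -5.

-5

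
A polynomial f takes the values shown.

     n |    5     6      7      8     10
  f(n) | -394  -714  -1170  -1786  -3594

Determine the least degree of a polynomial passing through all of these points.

3

Divided differences on the nodes 5, 6, 7, 8, 10:
  order 0: -394  -714  -1170  -1786  -3594
  order 1: -320  -456  -616  -904
  order 2: -68  -80  -96
  order 3: -4  -4
  order 4: 0
The order-3 divided differences are all -4 (nonzero) and every higher order vanishes, so the data lies on a polynomial of degree exactly 3.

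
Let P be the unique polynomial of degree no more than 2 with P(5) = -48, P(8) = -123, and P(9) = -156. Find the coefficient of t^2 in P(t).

Write P(t) = at^2 + bt + c. Substituting each data point gives a linear system:
  25a + 5b + c = -48
  64a + 8b + c = -123
  81a + 9b + c = -156
Solving the system yields a = -2, b = 1, c = -3.
So P(t) = -2t^2 + t - 3.
The leading coefficient is -2.

-2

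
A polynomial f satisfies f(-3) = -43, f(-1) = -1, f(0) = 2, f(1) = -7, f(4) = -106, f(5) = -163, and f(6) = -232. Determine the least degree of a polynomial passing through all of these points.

Divided differences on the nodes -3, -1, 0, 1, 4, 5, 6:
  order 0: -43  -1  2  -7  -106  -163  -232
  order 1: 21  3  -9  -33  -57  -69
  order 2: -6  -6  -6  -6  -6
  order 3: 0  0  0  0
  order 4: 0  0  0
  order 5: 0  0
  order 6: 0
The order-2 divided differences are all -6 (nonzero) and every higher order vanishes, so the data lies on a polynomial of degree exactly 2.

2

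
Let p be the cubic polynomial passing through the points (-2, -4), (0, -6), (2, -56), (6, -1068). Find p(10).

-4576

Write p(s) = as^3 + bs^2 + cs + d. Substituting each data point gives a linear system:
  -8a + 4b - 2c + d = -4
  d = -6
  8a + 4b + 2c + d = -56
  216a + 36b + 6c + d = -1068
Solving the system yields a = -4, b = -6, c = 3, d = -6.
So p(s) = -4s³ - 6s² + 3s - 6.
Then p(10) = -4576.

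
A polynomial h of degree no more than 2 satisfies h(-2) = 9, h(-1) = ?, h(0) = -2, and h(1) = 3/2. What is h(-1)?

On equispaced nodes a degree-2 polynomial has vanishing third forward difference, so
  - h(-2) + 3·h(-1) - 3·h(0) + h(1) = 0.
Substituting the known values and solving for h(-1):
  3·h(-1) = 3/2
  h(-1) = 1/2.

1/2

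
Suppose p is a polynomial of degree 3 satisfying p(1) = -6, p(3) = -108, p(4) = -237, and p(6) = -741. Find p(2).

-37

Using the Lagrange interpolation formula with nodes 1, 3, 4, 6:
  L_0(n) = (n - 3)(n - 4)(n - 6) / -30
  L_1(n) = (n - 1)(n - 4)(n - 6) / 6
  L_2(n) = (n - 1)(n - 3)(n - 6) / -6
  L_3(n) = (n - 1)(n - 3)(n - 4) / 30
Then p(n) = -6·L_0(n) - 108·L_1(n) - 237·L_2(n) - 741·L_3(n).
Expanding and collecting terms gives p(n) = -3n^3 - 2n^2 - 4n + 3.
Evaluating at n = 2: p(2) = -37.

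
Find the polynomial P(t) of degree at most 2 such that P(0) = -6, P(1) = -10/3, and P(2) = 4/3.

P(t) = t^2 + (5/3)t - 6

Using the Lagrange interpolation formula with nodes 0, 1, 2:
  L_0(t) = (t - 1)(t - 2) / 2
  L_1(t) = t(t - 2) / -1
  L_2(t) = t(t - 1) / 2
Then P(t) = -6·L_0(t) - 10/3·L_1(t) + 4/3·L_2(t).
Expanding and collecting terms gives P(t) = t² + (5/3)t - 6.
Check: P(1) = -10/3. ✓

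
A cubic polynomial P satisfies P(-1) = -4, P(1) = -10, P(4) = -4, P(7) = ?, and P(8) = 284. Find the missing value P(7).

The 4 known points determine the degree-3 polynomial uniquely.
Write P(t) = at^3 + bt^2 + ct + d. Substituting each data point gives a linear system:
  -a + b - c + d = -4
  a + b + c + d = -10
  64a + 16b + 4c + d = -4
  512a + 64b + 8c + d = 284
Solving the system yields a = 1, b = -3, c = -4, d = -4.
So P(t) = t³ - 3t² - 4t - 4.
Then P(7) = 164.

164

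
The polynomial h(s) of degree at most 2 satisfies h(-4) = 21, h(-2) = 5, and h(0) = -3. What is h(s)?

Write h(s) = as^2 + bs + c. Substituting each data point gives a linear system:
  16a - 4b + c = 21
  4a - 2b + c = 5
  c = -3
Solving the system yields a = 1, b = -2, c = -3.
So h(s) = s² - 2s - 3.
Check: h(0) = -3. ✓

h(s) = s^2 - 2s - 3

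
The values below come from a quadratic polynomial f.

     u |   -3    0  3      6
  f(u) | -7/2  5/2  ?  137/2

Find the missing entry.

53/2

The 3 known points determine the degree-2 polynomial uniquely.
Write f(u) = au^2 + bu + c. Substituting each data point gives a linear system:
  9a - 3b + c = -7/2
  c = 5/2
  36a + 6b + c = 137/2
Solving the system yields a = 1, b = 5, c = 5/2.
So f(u) = u² + 5u + 5/2.
Then f(3) = 53/2.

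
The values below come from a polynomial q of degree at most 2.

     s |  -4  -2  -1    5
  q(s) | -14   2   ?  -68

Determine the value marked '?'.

The 3 known points determine the degree-2 polynomial uniquely.
Write q(s) = as^2 + bs + c. Substituting each data point gives a linear system:
  16a - 4b + c = -14
  4a - 2b + c = 2
  25a + 5b + c = -68
Solving the system yields a = -2, b = -4, c = 2.
So q(s) = -2s^2 - 4s + 2.
Then q(-1) = 4.

4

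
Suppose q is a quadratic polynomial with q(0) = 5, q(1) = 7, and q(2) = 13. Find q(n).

Write q(n) = an^2 + bn + c. Substituting each data point gives a linear system:
  c = 5
  a + b + c = 7
  4a + 2b + c = 13
Solving the system yields a = 2, b = 0, c = 5.
So q(n) = 2n^2 + 5.
Check: q(2) = 13. ✓

q(n) = 2n^2 + 5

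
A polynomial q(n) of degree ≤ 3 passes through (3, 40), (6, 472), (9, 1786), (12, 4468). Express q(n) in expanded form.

q(n) = 3n^3 - 5n^2 + 4

Write q(n) = an^3 + bn^2 + cn + d. Substituting each data point gives a linear system:
  27a + 9b + 3c + d = 40
  216a + 36b + 6c + d = 472
  729a + 81b + 9c + d = 1786
  1728a + 144b + 12c + d = 4468
Solving the system yields a = 3, b = -5, c = 0, d = 4.
So q(n) = 3n^3 - 5n^2 + 4.
Check: q(6) = 472. ✓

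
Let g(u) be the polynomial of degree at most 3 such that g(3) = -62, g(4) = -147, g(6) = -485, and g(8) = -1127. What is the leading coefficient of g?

Write g(u) = au^3 + bu^2 + cu + d. Substituting each data point gives a linear system:
  27a + 9b + 3c + d = -62
  64a + 16b + 4c + d = -147
  216a + 36b + 6c + d = -485
  512a + 64b + 8c + d = -1127
Solving the system yields a = -2, b = -2, c = 3, d = 1.
So g(u) = -2u³ - 2u² + 3u + 1.
The leading coefficient is -2.

-2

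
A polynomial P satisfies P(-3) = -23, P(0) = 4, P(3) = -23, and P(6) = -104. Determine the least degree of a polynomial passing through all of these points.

2

Forward differences of the values at n = -3, 0, 3, 6:
  P  : -23  4  -23  -104
  Δ  : 27  -27  -81
  Δ^2: -54  -54
  Δ^3: 0
The second differences are constant (-54) and nonzero, while all higher differences vanish, so the minimal degree is 2.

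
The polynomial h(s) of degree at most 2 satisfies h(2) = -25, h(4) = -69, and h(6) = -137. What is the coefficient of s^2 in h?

Write h(s) = as^2 + bs + c. Substituting each data point gives a linear system:
  4a + 2b + c = -25
  16a + 4b + c = -69
  36a + 6b + c = -137
Solving the system yields a = -3, b = -4, c = -5.
So h(s) = -3s^2 - 4s - 5.
The leading coefficient is -3.

-3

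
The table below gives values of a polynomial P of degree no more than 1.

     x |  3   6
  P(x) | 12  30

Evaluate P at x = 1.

0

Using the Lagrange interpolation formula with nodes 3, 6:
  L_0(x) = (x - 6) / -3
  L_1(x) = (x - 3) / 3
Then P(x) = 12·L_0(x) + 30·L_1(x).
Expanding and collecting terms gives P(x) = 6x - 6.
Evaluating at x = 1: P(1) = 0.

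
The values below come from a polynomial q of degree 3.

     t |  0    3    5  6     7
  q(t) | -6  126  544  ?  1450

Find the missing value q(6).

The 4 known points determine the degree-3 polynomial uniquely.
Write q(t) = at^3 + bt^2 + ct + d. Substituting each data point gives a linear system:
  d = -6
  27a + 9b + 3c + d = 126
  125a + 25b + 5c + d = 544
  343a + 49b + 7c + d = 1450
Solving the system yields a = 4, b = 1, c = 5, d = -6.
So q(t) = 4t^3 + t^2 + 5t - 6.
Then q(6) = 924.

924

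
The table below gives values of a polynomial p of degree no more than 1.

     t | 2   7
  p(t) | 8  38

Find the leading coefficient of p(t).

6

Write p(t) = at + b. Substituting each data point gives a linear system:
  2a + b = 8
  7a + b = 38
Solving the system yields a = 6, b = -4.
So p(t) = 6t - 4.
The leading coefficient is 6.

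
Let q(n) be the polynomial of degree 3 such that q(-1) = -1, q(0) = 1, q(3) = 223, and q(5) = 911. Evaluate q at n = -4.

Write q(n) = an^3 + bn^2 + cn + d. Substituting each data point gives a linear system:
  -a + b - c + d = -1
  d = 1
  27a + 9b + 3c + d = 223
  125a + 25b + 5c + d = 911
Solving the system yields a = 6, b = 6, c = 2, d = 1.
So q(n) = 6n^3 + 6n^2 + 2n + 1.
Then q(-4) = -295.

-295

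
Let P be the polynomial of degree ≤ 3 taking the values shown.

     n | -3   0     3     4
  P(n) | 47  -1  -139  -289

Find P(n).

P(n) = -3n^3 - 5n^2 - 4n - 1

Write P(n) = an^3 + bn^2 + cn + d. Substituting each data point gives a linear system:
  -27a + 9b - 3c + d = 47
  d = -1
  27a + 9b + 3c + d = -139
  64a + 16b + 4c + d = -289
Solving the system yields a = -3, b = -5, c = -4, d = -1.
So P(n) = -3n^3 - 5n^2 - 4n - 1.
Check: P(4) = -289. ✓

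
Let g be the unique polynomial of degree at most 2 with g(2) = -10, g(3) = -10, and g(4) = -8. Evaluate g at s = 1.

-8

Using the Lagrange interpolation formula with nodes 2, 3, 4:
  L_0(s) = (s - 3)(s - 4) / 2
  L_1(s) = (s - 2)(s - 4) / -1
  L_2(s) = (s - 2)(s - 3) / 2
Then g(s) = -10·L_0(s) - 10·L_1(s) - 8·L_2(s).
Expanding and collecting terms gives g(s) = s^2 - 5s - 4.
Evaluating at s = 1: g(1) = -8.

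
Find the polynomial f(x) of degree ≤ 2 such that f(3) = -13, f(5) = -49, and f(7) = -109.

f(x) = -3x^2 + 6x - 4

Write f(x) = ax^2 + bx + c. Substituting each data point gives a linear system:
  9a + 3b + c = -13
  25a + 5b + c = -49
  49a + 7b + c = -109
Solving the system yields a = -3, b = 6, c = -4.
So f(x) = -3x² + 6x - 4.
Check: f(5) = -49. ✓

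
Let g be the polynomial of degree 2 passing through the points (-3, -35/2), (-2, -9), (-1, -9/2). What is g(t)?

Write g(t) = at^2 + bt + c. Substituting each data point gives a linear system:
  9a - 3b + c = -35/2
  4a - 2b + c = -9
  a - b + c = -9/2
Solving the system yields a = -2, b = -3/2, c = -4.
So g(t) = -2t^2 - (3/2)t - 4.
Check: g(-1) = -9/2. ✓

g(t) = -2t^2 - (3/2)t - 4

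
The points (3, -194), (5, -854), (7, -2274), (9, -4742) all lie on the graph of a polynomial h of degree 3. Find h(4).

Forward differences of the values at u = 3, 5, 7, 9:
  h  : -194  -854  -2274  -4742
  Δ  : -660  -1420  -2468
  Δ^2: -760  -1048
  Δ^3: -288
The third differences are constant, confirming degree 3.
Interpolating (Newton forward form) and evaluating at u = 4 gives h(4) = -447.

-447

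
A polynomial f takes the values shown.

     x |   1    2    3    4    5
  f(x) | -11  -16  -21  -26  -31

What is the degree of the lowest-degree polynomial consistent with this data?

1

Forward differences of the values at x = 1, 2, 3, 4, 5:
  f  : -11  -16  -21  -26  -31
  Δ  : -5  -5  -5  -5
  Δ^2: 0  0  0
  Δ^3: 0  0
  Δ^4: 0
The first differences are constant (-5) and nonzero, while all higher differences vanish, so the minimal degree is 1.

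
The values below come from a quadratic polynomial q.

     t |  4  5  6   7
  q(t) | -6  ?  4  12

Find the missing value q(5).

The 3 known points determine the degree-2 polynomial uniquely.
Write q(t) = at^2 + bt + c. Substituting each data point gives a linear system:
  16a + 4b + c = -6
  36a + 6b + c = 4
  49a + 7b + c = 12
Solving the system yields a = 1, b = -5, c = -2.
So q(t) = t^2 - 5t - 2.
Then q(5) = -2.

-2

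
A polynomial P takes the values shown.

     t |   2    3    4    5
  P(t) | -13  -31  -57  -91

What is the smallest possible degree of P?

Forward differences of the values at t = 2, 3, 4, 5:
  P  : -13  -31  -57  -91
  Δ  : -18  -26  -34
  Δ^2: -8  -8
  Δ^3: 0
The second differences are constant (-8) and nonzero, while all higher differences vanish, so the minimal degree is 2.

2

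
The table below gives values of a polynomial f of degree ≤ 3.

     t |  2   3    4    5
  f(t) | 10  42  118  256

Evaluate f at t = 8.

Using the Lagrange interpolation formula with nodes 2, 3, 4, 5:
  L_0(t) = (t - 3)(t - 4)(t - 5) / -6
  L_1(t) = (t - 2)(t - 4)(t - 5) / 2
  L_2(t) = (t - 2)(t - 3)(t - 5) / -2
  L_3(t) = (t - 2)(t - 3)(t - 4) / 6
Then f(t) = 10·L_0(t) + 42·L_1(t) + 118·L_2(t) + 256·L_3(t).
Expanding and collecting terms gives f(t) = 3t^3 - 5t^2 + 6.
Evaluating at t = 8: f(8) = 1222.

1222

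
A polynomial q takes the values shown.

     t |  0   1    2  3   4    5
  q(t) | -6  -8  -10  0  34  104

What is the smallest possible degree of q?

3

Forward differences of the values at t = 0, 1, 2, 3, 4, 5:
  q  : -6  -8  -10  0  34  104
  Δ  : -2  -2  10  34  70
  Δ^2: 0  12  24  36
  Δ^3: 12  12  12
  Δ^4: 0  0
  Δ^5: 0
The third differences are constant (12) and nonzero, while all higher differences vanish, so the minimal degree is 3.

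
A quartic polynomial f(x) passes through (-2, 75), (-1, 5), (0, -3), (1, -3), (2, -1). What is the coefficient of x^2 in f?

2

Write f(x) = ax^4 + bx^3 + cx^2 + dx + e. Substituting each data point gives a linear system:
  16a - 8b + 4c - 2d + e = 75
  a - b + c - d + e = 5
  e = -3
  a + b + c + d + e = -3
  16a + 8b + 4c + 2d + e = -1
Solving the system yields a = 2, b = -5, c = 2, d = 1, e = -3.
So f(x) = 2x^4 - 5x^3 + 2x^2 + x - 3.
The coefficient of x^2 is 2.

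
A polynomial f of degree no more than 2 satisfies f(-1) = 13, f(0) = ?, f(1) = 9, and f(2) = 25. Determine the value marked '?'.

5

On equispaced nodes a degree-2 polynomial has vanishing third forward difference, so
  - f(-1) + 3·f(0) - 3·f(1) + f(2) = 0.
Substituting the known values and solving for f(0):
  3·f(0) = 15
  f(0) = 5.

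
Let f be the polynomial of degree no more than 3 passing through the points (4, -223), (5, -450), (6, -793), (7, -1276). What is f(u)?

f(u) = -4u^3 + 2u^2 - u + 5

Write f(u) = au^3 + bu^2 + cu + d. Substituting each data point gives a linear system:
  64a + 16b + 4c + d = -223
  125a + 25b + 5c + d = -450
  216a + 36b + 6c + d = -793
  343a + 49b + 7c + d = -1276
Solving the system yields a = -4, b = 2, c = -1, d = 5.
So f(u) = -4u^3 + 2u^2 - u + 5.
Check: f(6) = -793. ✓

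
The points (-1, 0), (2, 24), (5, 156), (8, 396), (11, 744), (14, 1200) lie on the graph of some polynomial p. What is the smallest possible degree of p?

2

Forward differences of the values at t = -1, 2, 5, 8, 11, 14:
  p  : 0  24  156  396  744  1200
  Δ  : 24  132  240  348  456
  Δ^2: 108  108  108  108
  Δ^3: 0  0  0
  Δ^4: 0  0
  Δ^5: 0
The second differences are constant (108) and nonzero, while all higher differences vanish, so the minimal degree is 2.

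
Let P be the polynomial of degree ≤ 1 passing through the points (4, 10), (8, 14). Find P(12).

18

Using the Lagrange interpolation formula with nodes 4, 8:
  L_0(n) = (n - 8) / -4
  L_1(n) = (n - 4) / 4
Then P(n) = 10·L_0(n) + 14·L_1(n).
Expanding and collecting terms gives P(n) = n + 6.
Evaluating at n = 12: P(12) = 18.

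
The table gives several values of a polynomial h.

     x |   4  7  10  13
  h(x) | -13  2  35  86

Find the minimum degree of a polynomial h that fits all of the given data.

Forward differences of the values at x = 4, 7, 10, 13:
  h  : -13  2  35  86
  Δ  : 15  33  51
  Δ^2: 18  18
  Δ^3: 0
The second differences are constant (18) and nonzero, while all higher differences vanish, so the minimal degree is 2.

2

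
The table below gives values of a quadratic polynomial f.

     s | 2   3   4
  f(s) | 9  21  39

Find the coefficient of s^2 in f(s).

3

Write f(s) = as^2 + bs + c. Substituting each data point gives a linear system:
  4a + 2b + c = 9
  9a + 3b + c = 21
  16a + 4b + c = 39
Solving the system yields a = 3, b = -3, c = 3.
So f(s) = 3s^2 - 3s + 3.
The leading coefficient is 3.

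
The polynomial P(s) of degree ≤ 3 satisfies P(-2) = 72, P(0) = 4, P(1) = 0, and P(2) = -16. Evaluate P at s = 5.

Using the Lagrange interpolation formula with nodes -2, 0, 1, 2:
  L_0(s) = s(s - 1)(s - 2) / -24
  L_1(s) = (s + 2)(s - 1)(s - 2) / 4
  L_2(s) = (s + 2)s(s - 2) / -3
  L_3(s) = (s + 2)s(s - 1) / 8
Then P(s) = 72·L_0(s) + 4·L_1(s) + 0·L_2(s) - 16·L_3(s).
Expanding and collecting terms gives P(s) = -4s³ + 6s² - 6s + 4.
Evaluating at s = 5: P(5) = -376.

-376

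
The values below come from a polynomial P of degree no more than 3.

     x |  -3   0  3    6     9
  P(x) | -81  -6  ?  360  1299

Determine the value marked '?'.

The 4 known points determine the degree-3 polynomial uniquely.
Write P(x) = ax^3 + bx^2 + cx + d. Substituting each data point gives a linear system:
  -27a + 9b - 3c + d = -81
  d = -6
  216a + 36b + 6c + d = 360
  729a + 81b + 9c + d = 1299
Solving the system yields a = 2, b = -2, c = 1, d = -6.
So P(x) = 2x³ - 2x² + x - 6.
Then P(3) = 33.

33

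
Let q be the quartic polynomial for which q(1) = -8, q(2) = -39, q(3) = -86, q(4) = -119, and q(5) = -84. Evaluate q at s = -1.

6

Forward differences of the values at s = 1, 2, 3, 4, 5:
  q  : -8  -39  -86  -119  -84
  Δ  : -31  -47  -33  35
  Δ^2: -16  14  68
  Δ^3: 30  54
  Δ^4: 24
The fourth differences are constant, confirming degree 4.
Interpolating (Newton forward form) and evaluating at s = -1 gives q(-1) = 6.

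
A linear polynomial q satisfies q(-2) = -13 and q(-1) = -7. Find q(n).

Using the Lagrange interpolation formula with nodes -2, -1:
  L_0(n) = (n + 1) / -1
  L_1(n) = (n + 2) / 1
Then q(n) = -13·L_0(n) - 7·L_1(n).
Expanding and collecting terms gives q(n) = 6n - 1.
Check: q(-2) = -13. ✓

q(n) = 6n - 1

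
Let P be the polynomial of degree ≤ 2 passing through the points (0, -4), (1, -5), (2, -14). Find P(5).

-89

Write P(s) = as^2 + bs + c. Substituting each data point gives a linear system:
  c = -4
  a + b + c = -5
  4a + 2b + c = -14
Solving the system yields a = -4, b = 3, c = -4.
So P(s) = -4s^2 + 3s - 4.
Then P(5) = -89.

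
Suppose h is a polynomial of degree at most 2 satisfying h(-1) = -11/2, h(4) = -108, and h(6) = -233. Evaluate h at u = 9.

Write h(u) = au^2 + bu + c. Substituting each data point gives a linear system:
  a - b + c = -11/2
  16a + 4b + c = -108
  36a + 6b + c = -233
Solving the system yields a = -6, b = -5/2, c = -2.
So h(u) = -6u^2 - (5/2)u - 2.
Then h(9) = -1021/2.

-1021/2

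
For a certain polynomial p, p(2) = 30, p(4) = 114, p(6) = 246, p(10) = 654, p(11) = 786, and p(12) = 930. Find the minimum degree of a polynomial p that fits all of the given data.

Divided differences on the nodes 2, 4, 6, 10, 11, 12:
  order 0: 30  114  246  654  786  930
  order 1: 42  66  102  132  144
  order 2: 6  6  6  6
  order 3: 0  0  0
  order 4: 0  0
  order 5: 0
The order-2 divided differences are all 6 (nonzero) and every higher order vanishes, so the data lies on a polynomial of degree exactly 2.

2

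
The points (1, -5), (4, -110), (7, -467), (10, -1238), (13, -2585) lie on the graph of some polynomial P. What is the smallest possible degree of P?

3

Forward differences of the values at s = 1, 4, 7, 10, 13:
  P  : -5  -110  -467  -1238  -2585
  Δ  : -105  -357  -771  -1347
  Δ^2: -252  -414  -576
  Δ^3: -162  -162
  Δ^4: 0
The third differences are constant (-162) and nonzero, while all higher differences vanish, so the minimal degree is 3.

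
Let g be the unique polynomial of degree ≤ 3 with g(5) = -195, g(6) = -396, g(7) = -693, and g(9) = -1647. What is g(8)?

-1104

Using the Lagrange interpolation formula with nodes 5, 6, 7, 9:
  L_0(u) = (u - 6)(u - 7)(u - 9) / -8
  L_1(u) = (u - 5)(u - 7)(u - 9) / 3
  L_2(u) = (u - 5)(u - 6)(u - 9) / -4
  L_3(u) = (u - 5)(u - 6)(u - 7) / 24
Then g(u) = -195·L_0(u) - 396·L_1(u) - 693·L_2(u) - 1647·L_3(u).
Expanding and collecting terms gives g(u) = -3u^3 + 6u^2 + 6u.
Evaluating at u = 8: g(8) = -1104.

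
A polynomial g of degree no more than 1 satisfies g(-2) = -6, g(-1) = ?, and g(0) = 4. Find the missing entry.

The 2 known points determine the degree-1 polynomial uniquely.
Write g(n) = an + b. Substituting each data point gives a linear system:
  -2a + b = -6
  b = 4
Solving the system yields a = 5, b = 4.
So g(n) = 5n + 4.
Then g(-1) = -1.

-1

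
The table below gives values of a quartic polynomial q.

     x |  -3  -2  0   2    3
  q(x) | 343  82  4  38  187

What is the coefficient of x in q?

1

Write q(x) = ax^4 + bx^3 + cx^2 + dx + e. Substituting each data point gives a linear system:
  81a - 27b + 9c - 3d + e = 343
  16a - 8b + 4c - 2d + e = 82
  e = 4
  16a + 8b + 4c + 2d + e = 38
  81a + 27b + 9c + 3d + e = 187
Solving the system yields a = 3, b = -3, c = 2, d = 1, e = 4.
So q(x) = 3x⁴ - 3x³ + 2x² + x + 4.
The coefficient of x is 1.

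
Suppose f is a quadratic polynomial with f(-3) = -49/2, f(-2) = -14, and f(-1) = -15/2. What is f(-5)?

-115/2

Forward differences of the values at u = -3, -2, -1:
  f  : -49/2  -14  -15/2
  Δ  : 21/2  13/2
  Δ^2: -4
The second differences are constant, confirming degree 2.
Interpolating (Newton forward form) and evaluating at u = -5 gives f(-5) = -115/2.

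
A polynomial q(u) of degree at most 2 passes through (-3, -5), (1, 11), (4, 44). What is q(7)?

Write q(u) = au^2 + bu + c. Substituting each data point gives a linear system:
  9a - 3b + c = -5
  a + b + c = 11
  16a + 4b + c = 44
Solving the system yields a = 1, b = 6, c = 4.
So q(u) = u^2 + 6u + 4.
Then q(7) = 95.

95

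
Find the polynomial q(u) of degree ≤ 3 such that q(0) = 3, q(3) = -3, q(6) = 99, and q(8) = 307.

Using the Lagrange interpolation formula with nodes 0, 3, 6, 8:
  L_0(u) = (u - 3)(u - 6)(u - 8) / -144
  L_1(u) = u(u - 6)(u - 8) / 45
  L_2(u) = u(u - 3)(u - 8) / -36
  L_3(u) = u(u - 3)(u - 6) / 80
Then q(u) = 3·L_0(u) - 3·L_1(u) + 99·L_2(u) + 307·L_3(u).
Expanding and collecting terms gives q(u) = u³ - 3u² - 2u + 3.
Check: q(0) = 3. ✓

q(u) = u^3 - 3u^2 - 2u + 3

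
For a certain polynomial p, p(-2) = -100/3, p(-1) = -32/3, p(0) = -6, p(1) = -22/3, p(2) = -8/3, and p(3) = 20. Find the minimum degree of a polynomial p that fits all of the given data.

Forward differences of the values at n = -2, -1, 0, 1, 2, 3:
  p  : -100/3  -32/3  -6  -22/3  -8/3  20
  Δ  : 68/3  14/3  -4/3  14/3  68/3
  Δ^2: -18  -6  6  18
  Δ^3: 12  12  12
  Δ^4: 0  0
  Δ^5: 0
The third differences are constant (12) and nonzero, while all higher differences vanish, so the minimal degree is 3.

3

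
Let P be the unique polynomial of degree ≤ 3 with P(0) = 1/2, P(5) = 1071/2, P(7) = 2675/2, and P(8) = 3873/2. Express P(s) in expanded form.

P(s) = 3s^3 + 6s^2 + 2s + 1/2

Using the Lagrange interpolation formula with nodes 0, 5, 7, 8:
  L_0(s) = (s - 5)(s - 7)(s - 8) / -280
  L_1(s) = s(s - 7)(s - 8) / 30
  L_2(s) = s(s - 5)(s - 8) / -14
  L_3(s) = s(s - 5)(s - 7) / 24
Then P(s) = 1/2·L_0(s) + 1071/2·L_1(s) + 2675/2·L_2(s) + 3873/2·L_3(s).
Expanding and collecting terms gives P(s) = 3s^3 + 6s^2 + 2s + 1/2.
Check: P(8) = 3873/2. ✓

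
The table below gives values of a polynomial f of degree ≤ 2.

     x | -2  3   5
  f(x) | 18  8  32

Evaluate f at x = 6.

Using the Lagrange interpolation formula with nodes -2, 3, 5:
  L_0(x) = (x - 3)(x - 5) / 35
  L_1(x) = (x + 2)(x - 5) / -10
  L_2(x) = (x + 2)(x - 3) / 14
Then f(x) = 18·L_0(x) + 8·L_1(x) + 32·L_2(x).
Expanding and collecting terms gives f(x) = 2x² - 4x + 2.
Evaluating at x = 6: f(6) = 50.

50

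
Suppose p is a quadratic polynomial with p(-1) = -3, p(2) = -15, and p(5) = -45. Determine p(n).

Write p(n) = an^2 + bn + c. Substituting each data point gives a linear system:
  a - b + c = -3
  4a + 2b + c = -15
  25a + 5b + c = -45
Solving the system yields a = -1, b = -3, c = -5.
So p(n) = -n² - 3n - 5.
Check: p(-1) = -3. ✓

p(n) = -n^2 - 3n - 5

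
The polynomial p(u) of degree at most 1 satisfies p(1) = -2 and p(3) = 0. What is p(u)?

p(u) = u - 3

Write p(u) = au + b. Substituting each data point gives a linear system:
  a + b = -2
  3a + b = 0
Solving the system yields a = 1, b = -3.
So p(u) = u - 3.
Check: p(3) = 0. ✓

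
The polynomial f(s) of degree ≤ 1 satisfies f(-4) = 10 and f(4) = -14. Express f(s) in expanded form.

Using the Lagrange interpolation formula with nodes -4, 4:
  L_0(s) = (s - 4) / -8
  L_1(s) = (s + 4) / 8
Then f(s) = 10·L_0(s) - 14·L_1(s).
Expanding and collecting terms gives f(s) = -3s - 2.
Check: f(4) = -14. ✓

f(s) = -3s - 2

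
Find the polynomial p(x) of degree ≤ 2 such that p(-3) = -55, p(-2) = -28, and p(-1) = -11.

p(x) = -5x^2 + 2x - 4

Using the Lagrange interpolation formula with nodes -3, -2, -1:
  L_0(x) = (x + 2)(x + 1) / 2
  L_1(x) = (x + 3)(x + 1) / -1
  L_2(x) = (x + 3)(x + 2) / 2
Then p(x) = -55·L_0(x) - 28·L_1(x) - 11·L_2(x).
Expanding and collecting terms gives p(x) = -5x² + 2x - 4.
Check: p(-3) = -55. ✓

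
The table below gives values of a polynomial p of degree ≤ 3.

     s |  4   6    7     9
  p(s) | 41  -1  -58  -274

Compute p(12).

-943

Using the Lagrange interpolation formula with nodes 4, 6, 7, 9:
  L_0(s) = (s - 6)(s - 7)(s - 9) / -30
  L_1(s) = (s - 4)(s - 7)(s - 9) / 6
  L_2(s) = (s - 4)(s - 6)(s - 9) / -6
  L_3(s) = (s - 4)(s - 6)(s - 7) / 30
Then p(s) = 41·L_0(s) - 1·L_1(s) - 58·L_2(s) - 274·L_3(s).
Expanding and collecting terms gives p(s) = -s^3 + 5s^2 + 5s + 5.
Evaluating at s = 12: p(12) = -943.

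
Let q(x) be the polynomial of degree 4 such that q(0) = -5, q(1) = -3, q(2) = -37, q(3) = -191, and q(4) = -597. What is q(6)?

Forward differences of the values at x = 0, 1, 2, 3, 4:
  q  : -5  -3  -37  -191  -597
  Δ  : 2  -34  -154  -406
  Δ^2: -36  -120  -252
  Δ^3: -84  -132
  Δ^4: -48
The fourth differences are constant, confirming degree 4.
Interpolating (Newton forward form) and evaluating at x = 6 gives q(6) = -2933.

-2933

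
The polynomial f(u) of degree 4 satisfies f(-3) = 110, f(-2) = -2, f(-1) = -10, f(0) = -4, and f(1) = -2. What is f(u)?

f(u) = 3u^4 + 3u^3 - 5u^2 + u - 4

Using the Lagrange interpolation formula with nodes -3, -2, -1, 0, 1:
  L_0(u) = (u + 2)(u + 1)u(u - 1) / 24
  L_1(u) = (u + 3)(u + 1)u(u - 1) / -6
  L_2(u) = (u + 3)(u + 2)u(u - 1) / 4
  L_3(u) = (u + 3)(u + 2)(u + 1)(u - 1) / -6
  L_4(u) = (u + 3)(u + 2)(u + 1)u / 24
Then f(u) = 110·L_0(u) - 2·L_1(u) - 10·L_2(u) - 4·L_3(u) - 2·L_4(u).
Expanding and collecting terms gives f(u) = 3u^4 + 3u^3 - 5u^2 + u - 4.
Check: f(-1) = -10. ✓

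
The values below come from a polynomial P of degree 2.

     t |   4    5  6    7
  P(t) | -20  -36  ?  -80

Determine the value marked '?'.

-56

The 3 known points determine the degree-2 polynomial uniquely.
Write P(t) = at^2 + bt + c. Substituting each data point gives a linear system:
  16a + 4b + c = -20
  25a + 5b + c = -36
  49a + 7b + c = -80
Solving the system yields a = -2, b = 2, c = 4.
So P(t) = -2t^2 + 2t + 4.
Then P(6) = -56.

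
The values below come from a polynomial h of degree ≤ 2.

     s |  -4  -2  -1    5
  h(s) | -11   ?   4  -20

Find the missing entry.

1

The 3 known points determine the degree-2 polynomial uniquely.
Write h(s) = as^2 + bs + c. Substituting each data point gives a linear system:
  16a - 4b + c = -11
  a - b + c = 4
  25a + 5b + c = -20
Solving the system yields a = -1, b = 0, c = 5.
So h(s) = -s² + 5.
Then h(-2) = 1.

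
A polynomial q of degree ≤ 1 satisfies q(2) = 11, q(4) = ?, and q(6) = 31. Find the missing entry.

The 2 known points determine the degree-1 polynomial uniquely.
Write q(x) = ax + b. Substituting each data point gives a linear system:
  2a + b = 11
  6a + b = 31
Solving the system yields a = 5, b = 1.
So q(x) = 5x + 1.
Then q(4) = 21.

21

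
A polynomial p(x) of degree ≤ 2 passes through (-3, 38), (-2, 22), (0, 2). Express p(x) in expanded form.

p(x) = 2x^2 - 6x + 2

Using the Lagrange interpolation formula with nodes -3, -2, 0:
  L_0(x) = (x + 2)x / 3
  L_1(x) = (x + 3)x / -2
  L_2(x) = (x + 3)(x + 2) / 6
Then p(x) = 38·L_0(x) + 22·L_1(x) + 2·L_2(x).
Expanding and collecting terms gives p(x) = 2x^2 - 6x + 2.
Check: p(-2) = 22. ✓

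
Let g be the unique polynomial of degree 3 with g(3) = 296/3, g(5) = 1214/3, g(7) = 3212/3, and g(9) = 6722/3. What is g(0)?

-1/3

Write g(n) = an^3 + bn^2 + cn + d. Substituting each data point gives a linear system:
  27a + 9b + 3c + d = 296/3
  125a + 25b + 5c + d = 1214/3
  343a + 49b + 7c + d = 3212/3
  729a + 81b + 9c + d = 6722/3
Solving the system yields a = 3, b = 0, c = 6, d = -1/3.
So g(n) = 3n^3 + 6n - 1/3.
Then g(0) = -1/3.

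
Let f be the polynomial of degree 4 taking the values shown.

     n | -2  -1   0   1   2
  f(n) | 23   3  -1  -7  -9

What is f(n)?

f(n) = n^4 - n^3 - 2n^2 - 4n - 1

Using the Lagrange interpolation formula with nodes -2, -1, 0, 1, 2:
  L_0(n) = (n + 1)n(n - 1)(n - 2) / 24
  L_1(n) = (n + 2)n(n - 1)(n - 2) / -6
  L_2(n) = (n + 2)(n + 1)(n - 1)(n - 2) / 4
  L_3(n) = (n + 2)(n + 1)n(n - 2) / -6
  L_4(n) = (n + 2)(n + 1)n(n - 1) / 24
Then f(n) = 23·L_0(n) + 3·L_1(n) - 1·L_2(n) - 7·L_3(n) - 9·L_4(n).
Expanding and collecting terms gives f(n) = n^4 - n^3 - 2n^2 - 4n - 1.
Check: f(-2) = 23. ✓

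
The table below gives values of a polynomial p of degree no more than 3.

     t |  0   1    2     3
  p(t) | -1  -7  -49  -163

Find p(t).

p(t) = -6t^3 - 1

Write p(t) = at^3 + bt^2 + ct + d. Substituting each data point gives a linear system:
  d = -1
  a + b + c + d = -7
  8a + 4b + 2c + d = -49
  27a + 9b + 3c + d = -163
Solving the system yields a = -6, b = 0, c = 0, d = -1.
So p(t) = -6t^3 - 1.
Check: p(2) = -49. ✓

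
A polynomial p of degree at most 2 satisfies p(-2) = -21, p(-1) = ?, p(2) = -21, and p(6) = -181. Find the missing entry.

-6

The 3 known points determine the degree-2 polynomial uniquely.
Write p(x) = ax^2 + bx + c. Substituting each data point gives a linear system:
  4a - 2b + c = -21
  4a + 2b + c = -21
  36a + 6b + c = -181
Solving the system yields a = -5, b = 0, c = -1.
So p(x) = -5x² - 1.
Then p(-1) = -6.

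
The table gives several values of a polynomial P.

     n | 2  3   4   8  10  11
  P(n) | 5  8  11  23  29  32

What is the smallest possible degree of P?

Divided differences on the nodes 2, 3, 4, 8, 10, 11:
  order 0: 5  8  11  23  29  32
  order 1: 3  3  3  3  3
  order 2: 0  0  0  0
  order 3: 0  0  0
  order 4: 0  0
  order 5: 0
The order-1 divided differences are all 3 (nonzero) and every higher order vanishes, so the data lies on a polynomial of degree exactly 1.

1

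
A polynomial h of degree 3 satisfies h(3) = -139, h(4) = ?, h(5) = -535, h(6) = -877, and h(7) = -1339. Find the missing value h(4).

The 4 known points determine the degree-3 polynomial uniquely.
Write h(u) = au^3 + bu^2 + cu + d. Substituting each data point gives a linear system:
  27a + 9b + 3c + d = -139
  125a + 25b + 5c + d = -535
  216a + 36b + 6c + d = -877
  343a + 49b + 7c + d = -1339
Solving the system yields a = -3, b = -6, c = -3, d = 5.
So h(u) = -3u^3 - 6u^2 - 3u + 5.
Then h(4) = -295.

-295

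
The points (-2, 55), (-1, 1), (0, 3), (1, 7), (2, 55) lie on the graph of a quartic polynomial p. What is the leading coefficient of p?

4

Write p(s) = as^4 + bs^3 + cs^2 + ds + e. Substituting each data point gives a linear system:
  16a - 8b + 4c - 2d + e = 55
  a - b + c - d + e = 1
  e = 3
  a + b + c + d + e = 7
  16a + 8b + 4c + 2d + e = 55
Solving the system yields a = 4, b = -1, c = -3, d = 4, e = 3.
So p(s) = 4s⁴ - s³ - 3s² + 4s + 3.
The leading coefficient is 4.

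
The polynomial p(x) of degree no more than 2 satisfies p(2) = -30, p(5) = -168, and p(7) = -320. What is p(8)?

Using the Lagrange interpolation formula with nodes 2, 5, 7:
  L_0(x) = (x - 5)(x - 7) / 15
  L_1(x) = (x - 2)(x - 7) / -6
  L_2(x) = (x - 2)(x - 5) / 10
Then p(x) = -30·L_0(x) - 168·L_1(x) - 320·L_2(x).
Expanding and collecting terms gives p(x) = -6x^2 - 4x + 2.
Evaluating at x = 8: p(8) = -414.

-414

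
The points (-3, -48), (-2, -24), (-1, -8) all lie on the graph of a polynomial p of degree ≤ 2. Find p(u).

Write p(u) = au^2 + bu + c. Substituting each data point gives a linear system:
  9a - 3b + c = -48
  4a - 2b + c = -24
  a - b + c = -8
Solving the system yields a = -4, b = 4, c = 0.
So p(u) = -4u² + 4u.
Check: p(-3) = -48. ✓

p(u) = -4u^2 + 4u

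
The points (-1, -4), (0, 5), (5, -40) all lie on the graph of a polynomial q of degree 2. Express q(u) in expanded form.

q(u) = -3u^2 + 6u + 5

Write q(u) = au^2 + bu + c. Substituting each data point gives a linear system:
  a - b + c = -4
  c = 5
  25a + 5b + c = -40
Solving the system yields a = -3, b = 6, c = 5.
So q(u) = -3u² + 6u + 5.
Check: q(-1) = -4. ✓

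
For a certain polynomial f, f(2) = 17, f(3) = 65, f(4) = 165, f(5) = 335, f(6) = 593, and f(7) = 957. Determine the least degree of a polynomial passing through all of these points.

3

Forward differences of the values at s = 2, 3, 4, 5, 6, 7:
  f  : 17  65  165  335  593  957
  Δ  : 48  100  170  258  364
  Δ^2: 52  70  88  106
  Δ^3: 18  18  18
  Δ^4: 0  0
  Δ^5: 0
The third differences are constant (18) and nonzero, while all higher differences vanish, so the minimal degree is 3.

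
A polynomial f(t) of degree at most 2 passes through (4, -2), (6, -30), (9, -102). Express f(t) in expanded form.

Using the Lagrange interpolation formula with nodes 4, 6, 9:
  L_0(t) = (t - 6)(t - 9) / 10
  L_1(t) = (t - 4)(t - 9) / -6
  L_2(t) = (t - 4)(t - 6) / 15
Then f(t) = -2·L_0(t) - 30·L_1(t) - 102·L_2(t).
Expanding and collecting terms gives f(t) = -2t^2 + 6t + 6.
Check: f(4) = -2. ✓

f(t) = -2t^2 + 6t + 6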